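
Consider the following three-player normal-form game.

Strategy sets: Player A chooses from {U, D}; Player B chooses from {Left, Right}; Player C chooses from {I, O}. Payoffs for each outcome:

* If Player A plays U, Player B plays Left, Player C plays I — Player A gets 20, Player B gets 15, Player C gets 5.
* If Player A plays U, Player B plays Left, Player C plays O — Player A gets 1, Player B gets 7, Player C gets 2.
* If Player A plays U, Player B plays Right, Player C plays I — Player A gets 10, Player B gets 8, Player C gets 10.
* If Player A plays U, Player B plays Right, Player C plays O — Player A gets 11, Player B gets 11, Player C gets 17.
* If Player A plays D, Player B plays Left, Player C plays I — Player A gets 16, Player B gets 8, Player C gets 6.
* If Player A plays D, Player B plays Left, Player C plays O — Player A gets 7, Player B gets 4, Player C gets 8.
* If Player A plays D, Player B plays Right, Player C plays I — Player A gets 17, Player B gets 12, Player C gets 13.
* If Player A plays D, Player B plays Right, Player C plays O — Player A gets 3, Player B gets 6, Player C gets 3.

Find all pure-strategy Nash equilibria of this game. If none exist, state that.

Mark each player's best response to every combination of opponents' strategies; a profile where every player is best-responding is a pure Nash equilibrium.
Player A against (Left, I): payoffs 20, 16 → best response U.
Player A against (Left, O): payoffs 1, 7 → best response D.
Player A against (Right, I): payoffs 10, 17 → best response D.
Player A against (Right, O): payoffs 11, 3 → best response U.
Player B against (U, I): payoffs 15, 8 → best response Left.
Player B against (U, O): payoffs 7, 11 → best response Right.
Player B against (D, I): payoffs 8, 12 → best response Right.
Player B against (D, O): payoffs 4, 6 → best response Right.
Player C against (U, Left): payoffs 5, 2 → best response I.
Player C against (U, Right): payoffs 10, 17 → best response O.
Player C against (D, Left): payoffs 6, 8 → best response O.
Player C against (D, Right): payoffs 13, 3 → best response I.
Mutual best responses: (U, Left, I); (U, Right, O); (D, Right, I).

Pure-strategy Nash equilibria: (U, Left, I), (U, Right, O), (D, Right, I)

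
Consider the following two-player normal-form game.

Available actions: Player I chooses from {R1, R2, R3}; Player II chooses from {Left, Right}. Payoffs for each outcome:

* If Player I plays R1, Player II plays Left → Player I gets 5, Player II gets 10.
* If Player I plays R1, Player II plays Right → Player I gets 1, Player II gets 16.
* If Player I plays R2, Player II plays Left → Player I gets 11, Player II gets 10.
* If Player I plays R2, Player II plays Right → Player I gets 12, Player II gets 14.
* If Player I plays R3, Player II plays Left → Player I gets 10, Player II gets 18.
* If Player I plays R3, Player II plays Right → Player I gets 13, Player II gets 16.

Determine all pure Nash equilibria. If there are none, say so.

No pure-strategy Nash equilibrium.

(R1, Left): Player I can switch to R2 (5 → 11). Not NE.
(R1, Right): Player I can switch to R2 (1 → 12). Not NE.
(R2, Left): Player II can switch to Right (10 → 14). Not NE.
(R2, Right): Player I can switch to R3 (12 → 13). Not NE.
(R3, Left): Player I can switch to R2 (10 → 11). Not NE.
(R3, Right): Player II can switch to Left (16 → 18). Not NE.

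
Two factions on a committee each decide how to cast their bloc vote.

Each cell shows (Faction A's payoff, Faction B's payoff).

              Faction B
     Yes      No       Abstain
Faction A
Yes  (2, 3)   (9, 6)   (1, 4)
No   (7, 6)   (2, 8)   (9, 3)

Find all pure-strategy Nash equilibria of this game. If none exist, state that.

For each player, find the best response to each opponent profile; mutual best responses are the pure NE.
Faction A against Yes: payoffs 2, 7 → best response No.
Faction A against No: payoffs 9, 2 → best response Yes.
Faction A against Abstain: payoffs 1, 9 → best response No.
Faction B against Yes: payoffs 3, 6, 4 → best response No.
Faction B against No: payoffs 6, 8, 3 → best response No.
Mutual best responses: (Yes, No).

Pure NE: (Yes, No)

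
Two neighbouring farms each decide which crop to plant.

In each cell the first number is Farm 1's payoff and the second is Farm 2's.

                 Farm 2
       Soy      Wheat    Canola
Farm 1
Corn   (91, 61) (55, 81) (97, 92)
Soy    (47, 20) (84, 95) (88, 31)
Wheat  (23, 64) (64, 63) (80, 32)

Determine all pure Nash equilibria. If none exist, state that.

Farm 1 against Soy: payoffs 91, 47, 23 → best response Corn.
Farm 1 against Wheat: payoffs 55, 84, 64 → best response Soy.
Farm 1 against Canola: payoffs 97, 88, 80 → best response Corn.
Farm 2 against Corn: payoffs 61, 81, 92 → best response Canola.
Farm 2 against Soy: payoffs 20, 95, 31 → best response Wheat.
Farm 2 against Wheat: payoffs 64, 63, 32 → best response Soy.
Mutual best responses: (Corn, Canola); (Soy, Wheat).

Pure-strategy Nash equilibria: (Corn, Canola); (Soy, Wheat)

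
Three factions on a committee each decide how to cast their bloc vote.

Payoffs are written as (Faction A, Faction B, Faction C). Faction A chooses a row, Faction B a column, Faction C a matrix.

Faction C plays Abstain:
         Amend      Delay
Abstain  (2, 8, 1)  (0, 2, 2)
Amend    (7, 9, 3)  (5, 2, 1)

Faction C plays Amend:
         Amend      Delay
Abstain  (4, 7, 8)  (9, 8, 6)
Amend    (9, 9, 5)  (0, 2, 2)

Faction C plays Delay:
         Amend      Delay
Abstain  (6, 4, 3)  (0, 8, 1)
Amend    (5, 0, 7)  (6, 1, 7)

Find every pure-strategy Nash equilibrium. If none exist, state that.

(Abstain, Amend, Abstain): Faction A can switch to Amend (2 → 7). Not NE.
(Abstain, Amend, Amend): Faction A can switch to Amend (4 → 9). Not NE.
(Abstain, Amend, Delay): Faction B can switch to Delay (4 → 8). Not NE.
(Abstain, Delay, Abstain): Faction A can switch to Amend (0 → 5). Not NE.
(Abstain, Delay, Amend): Faction A gets 9, best alternative 0; Faction B gets 8, best alternative 7; Faction C gets 6, best alternative 2. No profitable deviation — NE.
(Abstain, Delay, Delay): Faction A can switch to Amend (0 → 6). Not NE.
(Amend, Amend, Abstain): Faction C can switch to Amend (3 → 5). Not NE.
(Amend, Amend, Amend): Faction C can switch to Delay (5 → 7). Not NE.
(Amend, Amend, Delay): Faction A can switch to Abstain (5 → 6). Not NE.
(Amend, Delay, Delay): Faction A gets 6, best alternative 0; Faction B gets 1, best alternative 0; Faction C gets 7, best alternative 2. No profitable deviation — NE.
(The remaining 2 profiles each have a profitable deviation by the same check.)

Pure-strategy Nash equilibria: (Abstain, Delay, Amend), (Amend, Delay, Delay)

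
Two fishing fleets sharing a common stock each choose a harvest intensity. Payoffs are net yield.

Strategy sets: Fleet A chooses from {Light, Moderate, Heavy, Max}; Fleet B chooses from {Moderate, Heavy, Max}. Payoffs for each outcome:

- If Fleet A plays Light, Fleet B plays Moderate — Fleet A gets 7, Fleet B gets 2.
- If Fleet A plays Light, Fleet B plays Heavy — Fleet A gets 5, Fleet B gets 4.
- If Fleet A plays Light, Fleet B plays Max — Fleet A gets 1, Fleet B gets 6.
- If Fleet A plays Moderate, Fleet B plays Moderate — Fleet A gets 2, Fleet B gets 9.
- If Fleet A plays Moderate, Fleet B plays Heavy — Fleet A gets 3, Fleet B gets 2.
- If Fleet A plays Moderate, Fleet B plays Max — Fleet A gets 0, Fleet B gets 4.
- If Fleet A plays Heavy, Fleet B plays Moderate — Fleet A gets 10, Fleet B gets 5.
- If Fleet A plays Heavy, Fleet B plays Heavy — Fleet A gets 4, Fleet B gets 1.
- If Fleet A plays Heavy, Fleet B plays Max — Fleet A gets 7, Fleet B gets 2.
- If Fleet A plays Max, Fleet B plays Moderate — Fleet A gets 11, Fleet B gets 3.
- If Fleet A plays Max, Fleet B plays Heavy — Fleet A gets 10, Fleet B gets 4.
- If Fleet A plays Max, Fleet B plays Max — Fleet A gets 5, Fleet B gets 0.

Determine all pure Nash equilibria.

Fleet A against Moderate: payoffs 7, 2, 10, 11 → best response Max.
Fleet A against Heavy: payoffs 5, 3, 4, 10 → best response Max.
Fleet A against Max: payoffs 1, 0, 7, 5 → best response Heavy.
Fleet B against Light: payoffs 2, 4, 6 → best response Max.
Fleet B against Moderate: payoffs 9, 2, 4 → best response Moderate.
Fleet B against Heavy: payoffs 5, 1, 2 → best response Moderate.
Fleet B against Max: payoffs 3, 4, 0 → best response Heavy.
Mutual best responses: (Max, Heavy).

The unique pure-strategy Nash equilibrium is (Max, Heavy).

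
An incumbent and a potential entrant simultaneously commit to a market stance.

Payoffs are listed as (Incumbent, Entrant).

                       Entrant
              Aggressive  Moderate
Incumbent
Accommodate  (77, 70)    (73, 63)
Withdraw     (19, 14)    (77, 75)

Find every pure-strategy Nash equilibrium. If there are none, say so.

(Accommodate, Aggressive), (Withdraw, Moderate)

Incumbent against Aggressive: payoffs 77, 19 → best response Accommodate.
Incumbent against Moderate: payoffs 73, 77 → best response Withdraw.
Entrant against Accommodate: payoffs 70, 63 → best response Aggressive.
Entrant against Withdraw: payoffs 14, 75 → best response Moderate.
Mutual best responses: (Accommodate, Aggressive); (Withdraw, Moderate).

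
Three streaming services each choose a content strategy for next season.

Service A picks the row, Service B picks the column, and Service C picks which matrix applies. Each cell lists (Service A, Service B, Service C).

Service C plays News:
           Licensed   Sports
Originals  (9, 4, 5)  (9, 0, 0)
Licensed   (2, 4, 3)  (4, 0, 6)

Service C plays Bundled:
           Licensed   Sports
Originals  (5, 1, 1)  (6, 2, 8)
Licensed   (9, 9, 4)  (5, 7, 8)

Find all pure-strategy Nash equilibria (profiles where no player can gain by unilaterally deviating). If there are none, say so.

Check each profile: it is a Nash equilibrium iff no player can strictly gain by switching unilaterally.
(Originals, Licensed, News): Service A gets 9, best alternative 2; Service B gets 4, best alternative 0; Service C gets 5, best alternative 1. No profitable deviation — NE.
(Originals, Licensed, Bundled): Service A can switch to Licensed (5 → 9). Not NE.
(Originals, Sports, News): Service B can switch to Licensed (0 → 4). Not NE.
(Originals, Sports, Bundled): Service A gets 6, best alternative 5; Service B gets 2, best alternative 1; Service C gets 8, best alternative 0. No profitable deviation — NE.
(Licensed, Licensed, News): Service A can switch to Originals (2 → 9). Not NE.
(Licensed, Licensed, Bundled): Service A gets 9, best alternative 5; Service B gets 9, best alternative 7; Service C gets 4, best alternative 3. No profitable deviation — NE.
(Licensed, Sports, News): Service A can switch to Originals (4 → 9). Not NE.
(Licensed, Sports, Bundled): Service A can switch to Originals (5 → 6). Not NE.

Pure-strategy Nash equilibria: (Originals, Licensed, News), (Originals, Sports, Bundled), (Licensed, Licensed, Bundled)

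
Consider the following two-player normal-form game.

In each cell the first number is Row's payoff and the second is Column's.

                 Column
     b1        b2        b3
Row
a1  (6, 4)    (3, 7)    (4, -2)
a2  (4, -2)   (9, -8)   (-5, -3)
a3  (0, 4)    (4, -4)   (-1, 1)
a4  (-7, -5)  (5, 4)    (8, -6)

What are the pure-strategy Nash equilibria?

(a1, b1): Column can switch to b2 (4 → 7). Not NE.
(a1, b2): Row can switch to a2 (3 → 9). Not NE.
(a1, b3): Row can switch to a4 (4 → 8). Not NE.
(a2, b1): Row can switch to a1 (4 → 6). Not NE.
(a2, b2): Column can switch to b1 (-8 → -2). Not NE.
(a2, b3): Row can switch to a1 (-5 → 4). Not NE.
(a3, b1): Row can switch to a1 (0 → 6). Not NE.
(a3, b2): Row can switch to a2 (4 → 9). Not NE.
(The remaining 4 profiles each have a profitable deviation by the same check.)

This game has no pure Nash equilibrium.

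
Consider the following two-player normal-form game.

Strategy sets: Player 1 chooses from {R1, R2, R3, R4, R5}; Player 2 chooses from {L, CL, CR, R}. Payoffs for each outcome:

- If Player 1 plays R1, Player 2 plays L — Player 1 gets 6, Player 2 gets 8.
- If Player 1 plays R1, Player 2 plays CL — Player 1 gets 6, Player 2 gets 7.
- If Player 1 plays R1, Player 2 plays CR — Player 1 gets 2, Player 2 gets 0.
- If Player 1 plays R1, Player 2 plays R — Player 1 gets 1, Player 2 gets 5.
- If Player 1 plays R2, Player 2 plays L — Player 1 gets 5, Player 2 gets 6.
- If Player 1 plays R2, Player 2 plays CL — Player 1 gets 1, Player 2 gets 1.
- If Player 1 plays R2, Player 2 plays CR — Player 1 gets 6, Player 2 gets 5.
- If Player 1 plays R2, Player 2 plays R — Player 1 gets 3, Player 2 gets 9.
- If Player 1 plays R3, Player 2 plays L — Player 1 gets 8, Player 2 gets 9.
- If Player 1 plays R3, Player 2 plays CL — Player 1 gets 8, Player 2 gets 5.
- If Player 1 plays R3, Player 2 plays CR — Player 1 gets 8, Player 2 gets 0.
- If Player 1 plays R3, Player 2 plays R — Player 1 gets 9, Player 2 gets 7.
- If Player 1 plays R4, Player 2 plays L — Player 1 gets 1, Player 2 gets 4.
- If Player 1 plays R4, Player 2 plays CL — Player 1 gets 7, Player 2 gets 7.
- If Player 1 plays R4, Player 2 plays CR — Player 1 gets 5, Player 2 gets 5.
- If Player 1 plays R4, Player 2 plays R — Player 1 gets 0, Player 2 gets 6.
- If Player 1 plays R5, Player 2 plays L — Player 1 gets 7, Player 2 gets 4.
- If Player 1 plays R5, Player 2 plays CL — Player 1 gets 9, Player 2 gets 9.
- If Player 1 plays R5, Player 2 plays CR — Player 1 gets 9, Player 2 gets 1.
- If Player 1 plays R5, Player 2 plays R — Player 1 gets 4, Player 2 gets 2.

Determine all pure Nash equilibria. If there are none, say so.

Pure-strategy Nash equilibria: (R3, L), (R5, CL)

For each strategy profile, look for a profitable unilateral deviation.
(R1, L): Player 1 can switch to R3 (6 → 8). Not NE.
(R1, CL): Player 1 can switch to R3 (6 → 8). Not NE.
(R1, CR): Player 1 can switch to R2 (2 → 6). Not NE.
(R1, R): Player 1 can switch to R2 (1 → 3). Not NE.
(R2, L): Player 1 can switch to R1 (5 → 6). Not NE.
(R2, CL): Player 1 can switch to R1 (1 → 6). Not NE.
(R2, CR): Player 1 can switch to R3 (6 → 8). Not NE.
(R2, R): Player 1 can switch to R3 (3 → 9). Not NE.
(R3, L): Player 1 gets 8, best alternative 7; Player 2 gets 9, best alternative 7. No profitable deviation — NE.
(R5, CL): Player 1 gets 9, best alternative 8; Player 2 gets 9, best alternative 4. No profitable deviation — NE.
(The remaining 10 profiles each have a profitable deviation by the same check.)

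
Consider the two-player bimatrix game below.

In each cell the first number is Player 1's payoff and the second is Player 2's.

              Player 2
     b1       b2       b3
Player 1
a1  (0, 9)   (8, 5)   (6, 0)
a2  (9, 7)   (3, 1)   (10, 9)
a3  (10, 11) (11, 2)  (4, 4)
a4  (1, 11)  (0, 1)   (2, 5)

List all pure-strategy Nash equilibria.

(a1, b1): Player 1 can switch to a2 (0 → 9). Not NE.
(a1, b2): Player 1 can switch to a3 (8 → 11). Not NE.
(a1, b3): Player 1 can switch to a2 (6 → 10). Not NE.
(a2, b1): Player 1 can switch to a3 (9 → 10). Not NE.
(a2, b2): Player 1 can switch to a1 (3 → 8). Not NE.
(a2, b3): Player 1 gets 10, best alternative 6; Player 2 gets 9, best alternative 7. No profitable deviation — NE.
(a3, b1): Player 1 gets 10, best alternative 9; Player 2 gets 11, best alternative 4. No profitable deviation — NE.
(a3, b2): Player 2 can switch to b1 (2 → 11). Not NE.
(a3, b3): Player 1 can switch to a1 (4 → 6). Not NE.
(a4, b1): Player 1 can switch to a2 (1 → 9). Not NE.
(The remaining 2 profiles each have a profitable deviation by the same check.)

The pure Nash equilibria are (a2, b3) and (a3, b1).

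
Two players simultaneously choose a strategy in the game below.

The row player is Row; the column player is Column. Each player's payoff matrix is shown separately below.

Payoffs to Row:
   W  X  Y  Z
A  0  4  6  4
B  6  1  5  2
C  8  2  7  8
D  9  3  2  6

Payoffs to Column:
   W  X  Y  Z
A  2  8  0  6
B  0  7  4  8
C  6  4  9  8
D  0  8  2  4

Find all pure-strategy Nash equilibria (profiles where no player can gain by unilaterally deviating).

Row against W: payoffs 0, 6, 8, 9 → best response D.
Row against X: payoffs 4, 1, 2, 3 → best response A.
Row against Y: payoffs 6, 5, 7, 2 → best response C.
Row against Z: payoffs 4, 2, 8, 6 → best response C.
Column against A: payoffs 2, 8, 0, 6 → best response X.
Column against B: payoffs 0, 7, 4, 8 → best response Z.
Column against C: payoffs 6, 4, 9, 8 → best response Y.
Column against D: payoffs 0, 8, 2, 4 → best response X.
Mutual best responses: (A, X); (C, Y).

The pure Nash equilibria are (A, X), (C, Y).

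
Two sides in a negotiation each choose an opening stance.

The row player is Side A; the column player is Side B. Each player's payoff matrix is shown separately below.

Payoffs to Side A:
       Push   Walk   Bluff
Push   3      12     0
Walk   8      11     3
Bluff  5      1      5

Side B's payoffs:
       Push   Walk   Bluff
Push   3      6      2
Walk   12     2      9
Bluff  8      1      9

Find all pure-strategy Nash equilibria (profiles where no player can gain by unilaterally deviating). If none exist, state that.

The pure Nash equilibria are (Push, Walk); (Walk, Push); (Bluff, Bluff).

(Push, Push): Side A can switch to Walk (3 → 8). Not NE.
(Push, Walk): Side A gets 12, best alternative 11; Side B gets 6, best alternative 3. No profitable deviation — NE.
(Push, Bluff): Side A can switch to Walk (0 → 3). Not NE.
(Walk, Push): Side A gets 8, best alternative 5; Side B gets 12, best alternative 9. No profitable deviation — NE.
(Walk, Walk): Side A can switch to Push (11 → 12). Not NE.
(Walk, Bluff): Side A can switch to Bluff (3 → 5). Not NE.
(Bluff, Push): Side A can switch to Walk (5 → 8). Not NE.
(Bluff, Walk): Side A can switch to Push (1 → 12). Not NE.
(Bluff, Bluff): Side A gets 5, best alternative 3; Side B gets 9, best alternative 8. No profitable deviation — NE.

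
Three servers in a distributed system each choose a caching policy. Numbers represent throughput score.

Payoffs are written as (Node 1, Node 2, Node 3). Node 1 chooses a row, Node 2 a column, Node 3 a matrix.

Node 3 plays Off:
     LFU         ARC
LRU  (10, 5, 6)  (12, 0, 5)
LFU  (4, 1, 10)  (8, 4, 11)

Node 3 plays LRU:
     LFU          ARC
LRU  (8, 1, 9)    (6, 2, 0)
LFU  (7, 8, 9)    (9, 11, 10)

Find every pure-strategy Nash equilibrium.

(LRU, LFU, Off): Node 3 can switch to LRU (6 → 9). Not NE.
(LRU, LFU, LRU): Node 2 can switch to ARC (1 → 2). Not NE.
(LRU, ARC, Off): Node 2 can switch to LFU (0 → 5). Not NE.
(LRU, ARC, LRU): Node 1 can switch to LFU (6 → 9). Not NE.
(LFU, LFU, Off): Node 1 can switch to LRU (4 → 10). Not NE.
(LFU, LFU, LRU): Node 1 can switch to LRU (7 → 8). Not NE.
(LFU, ARC, Off): Node 1 can switch to LRU (8 → 12). Not NE.
(LFU, ARC, LRU): Node 3 can switch to Off (10 → 11). Not NE.

This game has no pure Nash equilibrium.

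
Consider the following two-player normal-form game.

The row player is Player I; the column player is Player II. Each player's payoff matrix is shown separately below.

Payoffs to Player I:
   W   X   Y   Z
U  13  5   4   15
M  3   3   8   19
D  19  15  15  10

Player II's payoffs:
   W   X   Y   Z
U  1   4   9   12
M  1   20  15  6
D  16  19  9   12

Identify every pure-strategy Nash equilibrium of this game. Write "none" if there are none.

For each strategy profile, look for a profitable unilateral deviation.
(U, W): Player I can switch to D (13 → 19). Not NE.
(U, X): Player I can switch to D (5 → 15). Not NE.
(U, Y): Player I can switch to M (4 → 8). Not NE.
(U, Z): Player I can switch to M (15 → 19). Not NE.
(M, W): Player I can switch to U (3 → 13). Not NE.
(M, X): Player I can switch to U (3 → 5). Not NE.
(D, X): Player I gets 15, best alternative 5; Player II gets 19, best alternative 16. No profitable deviation — NE.
(The remaining 5 profiles each have a profitable deviation by the same check.)

Pure NE: (D, X)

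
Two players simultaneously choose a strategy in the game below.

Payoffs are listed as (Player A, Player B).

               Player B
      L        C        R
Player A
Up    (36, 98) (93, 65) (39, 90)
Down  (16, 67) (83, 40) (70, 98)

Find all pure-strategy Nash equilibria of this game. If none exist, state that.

For each player, find the best response to each opponent profile; mutual best responses are the pure NE.
Player A against L: payoffs 36, 16 → best response Up.
Player A against C: payoffs 93, 83 → best response Up.
Player A against R: payoffs 39, 70 → best response Down.
Player B against Up: payoffs 98, 65, 90 → best response L.
Player B against Down: payoffs 67, 40, 98 → best response R.
Mutual best responses: (Up, L); (Down, R).

Pure-strategy Nash equilibria: (Up, L) and (Down, R)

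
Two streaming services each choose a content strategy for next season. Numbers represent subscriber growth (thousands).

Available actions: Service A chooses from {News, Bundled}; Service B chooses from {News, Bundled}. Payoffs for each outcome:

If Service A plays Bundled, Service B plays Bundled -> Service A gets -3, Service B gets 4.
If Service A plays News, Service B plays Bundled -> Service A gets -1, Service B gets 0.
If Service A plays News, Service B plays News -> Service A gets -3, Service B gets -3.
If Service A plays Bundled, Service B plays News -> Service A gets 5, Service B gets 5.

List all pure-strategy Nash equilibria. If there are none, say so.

(News, News): Service A can switch to Bundled (-3 → 5). Not NE.
(News, Bundled): Service A gets -1, best alternative -3; Service B gets 0, best alternative -3. No profitable deviation — NE.
(Bundled, News): Service A gets 5, best alternative -3; Service B gets 5, best alternative 4. No profitable deviation — NE.
(Bundled, Bundled): Service A can switch to News (-3 → -1). Not NE.

(News, Bundled); (Bundled, News)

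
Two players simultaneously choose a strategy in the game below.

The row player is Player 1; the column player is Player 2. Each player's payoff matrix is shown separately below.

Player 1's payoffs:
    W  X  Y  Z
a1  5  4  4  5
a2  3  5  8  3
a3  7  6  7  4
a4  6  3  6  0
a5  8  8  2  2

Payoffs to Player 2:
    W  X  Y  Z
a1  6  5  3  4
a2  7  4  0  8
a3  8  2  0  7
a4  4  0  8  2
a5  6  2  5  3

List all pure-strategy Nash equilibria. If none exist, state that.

The unique pure-strategy Nash equilibrium is (a5, W).

Player 1 against W: payoffs 5, 3, 7, 6, 8 → best response a5.
Player 1 against X: payoffs 4, 5, 6, 3, 8 → best response a5.
Player 1 against Y: payoffs 4, 8, 7, 6, 2 → best response a2.
Player 1 against Z: payoffs 5, 3, 4, 0, 2 → best response a1.
Player 2 against a1: payoffs 6, 5, 3, 4 → best response W.
Player 2 against a2: payoffs 7, 4, 0, 8 → best response Z.
Player 2 against a3: payoffs 8, 2, 0, 7 → best response W.
Player 2 against a4: payoffs 4, 0, 8, 2 → best response Y.
Player 2 against a5: payoffs 6, 2, 5, 3 → best response W.
Mutual best responses: (a5, W).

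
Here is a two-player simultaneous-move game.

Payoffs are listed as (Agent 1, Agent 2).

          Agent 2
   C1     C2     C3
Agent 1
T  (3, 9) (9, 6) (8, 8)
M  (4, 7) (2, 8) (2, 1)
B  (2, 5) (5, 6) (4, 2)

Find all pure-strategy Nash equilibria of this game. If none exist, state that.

No pure-strategy Nash equilibrium.

For each player, find the best response to each opponent profile; mutual best responses are the pure NE.
Agent 1 against C1: payoffs 3, 4, 2 → best response M.
Agent 1 against C2: payoffs 9, 2, 5 → best response T.
Agent 1 against C3: payoffs 8, 2, 4 → best response T.
Agent 2 against T: payoffs 9, 6, 8 → best response C1.
Agent 2 against M: payoffs 7, 8, 1 → best response C2.
Agent 2 against B: payoffs 5, 6, 2 → best response C2.
No profile is a mutual best response for all players.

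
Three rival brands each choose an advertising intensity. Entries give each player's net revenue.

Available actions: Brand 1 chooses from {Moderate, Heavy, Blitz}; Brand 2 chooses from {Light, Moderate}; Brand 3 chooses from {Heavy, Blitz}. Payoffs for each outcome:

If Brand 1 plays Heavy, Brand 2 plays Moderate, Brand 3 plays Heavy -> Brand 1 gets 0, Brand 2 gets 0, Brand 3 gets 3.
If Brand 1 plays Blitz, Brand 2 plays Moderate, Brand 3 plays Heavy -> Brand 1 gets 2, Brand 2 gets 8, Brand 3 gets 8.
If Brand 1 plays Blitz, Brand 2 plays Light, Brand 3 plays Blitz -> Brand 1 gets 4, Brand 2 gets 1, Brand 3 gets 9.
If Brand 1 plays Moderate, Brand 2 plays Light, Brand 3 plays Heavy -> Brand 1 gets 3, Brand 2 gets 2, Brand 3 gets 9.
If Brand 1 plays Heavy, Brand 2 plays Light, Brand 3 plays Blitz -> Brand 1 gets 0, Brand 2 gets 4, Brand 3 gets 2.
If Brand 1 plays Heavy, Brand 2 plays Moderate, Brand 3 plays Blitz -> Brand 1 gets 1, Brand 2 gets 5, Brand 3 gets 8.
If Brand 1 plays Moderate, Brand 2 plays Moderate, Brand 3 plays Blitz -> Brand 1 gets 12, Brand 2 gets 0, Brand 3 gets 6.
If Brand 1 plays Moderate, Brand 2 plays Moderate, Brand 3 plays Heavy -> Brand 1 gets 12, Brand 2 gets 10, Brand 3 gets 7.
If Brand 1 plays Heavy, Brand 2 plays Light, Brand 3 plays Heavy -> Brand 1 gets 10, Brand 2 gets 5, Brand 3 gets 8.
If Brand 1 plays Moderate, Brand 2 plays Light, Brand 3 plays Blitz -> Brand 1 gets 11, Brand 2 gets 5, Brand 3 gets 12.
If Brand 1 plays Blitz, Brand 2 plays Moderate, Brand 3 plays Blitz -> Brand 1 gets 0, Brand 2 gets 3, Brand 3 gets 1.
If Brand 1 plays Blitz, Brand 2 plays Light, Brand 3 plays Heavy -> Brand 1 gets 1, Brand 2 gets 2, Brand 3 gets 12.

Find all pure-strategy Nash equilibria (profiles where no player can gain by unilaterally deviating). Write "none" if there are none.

The pure Nash equilibria are (Moderate, Light, Blitz); (Moderate, Moderate, Heavy); (Heavy, Light, Heavy).

Mark each player's best response to every combination of opponents' strategies; a profile where every player is best-responding is a pure Nash equilibrium.
Brand 1 against (Light, Heavy): payoffs 3, 10, 1 → best response Heavy.
Brand 1 against (Light, Blitz): payoffs 11, 0, 4 → best response Moderate.
Brand 1 against (Moderate, Heavy): payoffs 12, 0, 2 → best response Moderate.
Brand 1 against (Moderate, Blitz): payoffs 12, 1, 0 → best response Moderate.
Brand 2 against (Moderate, Heavy): payoffs 2, 10 → best response Moderate.
Brand 2 against (Moderate, Blitz): payoffs 5, 0 → best response Light.
Brand 2 against (Heavy, Heavy): payoffs 5, 0 → best response Light.
Brand 2 against (Heavy, Blitz): payoffs 4, 5 → best response Moderate.
Brand 2 against (Blitz, Heavy): payoffs 2, 8 → best response Moderate.
Brand 2 against (Blitz, Blitz): payoffs 1, 3 → best response Moderate.
Brand 3 against (Moderate, Light): payoffs 9, 12 → best response Blitz.
Brand 3 against (Moderate, Moderate): payoffs 7, 6 → best response Heavy.
Brand 3 against (Heavy, Light): payoffs 8, 2 → best response Heavy.
Brand 3 against (Heavy, Moderate): payoffs 3, 8 → best response Blitz.
Brand 3 against (Blitz, Light): payoffs 12, 9 → best response Heavy.
Brand 3 against (Blitz, Moderate): payoffs 8, 1 → best response Heavy.
Mutual best responses: (Moderate, Light, Blitz); (Moderate, Moderate, Heavy); (Heavy, Light, Heavy).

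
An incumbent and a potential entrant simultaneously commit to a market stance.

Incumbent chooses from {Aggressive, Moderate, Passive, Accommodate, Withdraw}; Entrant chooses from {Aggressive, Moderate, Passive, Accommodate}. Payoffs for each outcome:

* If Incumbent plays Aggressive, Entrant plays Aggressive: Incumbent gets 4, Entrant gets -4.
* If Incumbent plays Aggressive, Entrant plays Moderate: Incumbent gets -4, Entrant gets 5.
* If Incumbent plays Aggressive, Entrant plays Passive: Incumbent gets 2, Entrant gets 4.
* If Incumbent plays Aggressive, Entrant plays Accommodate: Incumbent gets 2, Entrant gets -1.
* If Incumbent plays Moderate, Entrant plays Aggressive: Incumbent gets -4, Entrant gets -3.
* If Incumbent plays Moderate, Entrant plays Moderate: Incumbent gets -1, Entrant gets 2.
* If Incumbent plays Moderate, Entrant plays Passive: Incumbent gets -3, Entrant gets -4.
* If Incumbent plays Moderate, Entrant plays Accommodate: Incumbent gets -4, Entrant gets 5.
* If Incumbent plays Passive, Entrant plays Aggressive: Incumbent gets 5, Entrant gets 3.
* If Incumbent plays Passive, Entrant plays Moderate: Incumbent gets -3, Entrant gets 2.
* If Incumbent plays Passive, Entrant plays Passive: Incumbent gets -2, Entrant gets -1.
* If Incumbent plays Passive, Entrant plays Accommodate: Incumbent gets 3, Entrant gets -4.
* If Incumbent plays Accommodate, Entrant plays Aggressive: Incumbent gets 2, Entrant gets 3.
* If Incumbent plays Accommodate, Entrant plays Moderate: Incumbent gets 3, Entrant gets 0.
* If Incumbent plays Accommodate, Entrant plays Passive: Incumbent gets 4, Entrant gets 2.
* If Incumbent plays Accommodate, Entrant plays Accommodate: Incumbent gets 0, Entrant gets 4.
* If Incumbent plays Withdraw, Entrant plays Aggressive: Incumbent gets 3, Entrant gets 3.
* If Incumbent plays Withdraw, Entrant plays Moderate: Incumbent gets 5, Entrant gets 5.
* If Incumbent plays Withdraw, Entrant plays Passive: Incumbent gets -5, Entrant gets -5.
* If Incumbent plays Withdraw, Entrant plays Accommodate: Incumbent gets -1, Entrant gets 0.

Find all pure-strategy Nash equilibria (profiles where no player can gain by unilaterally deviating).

The pure Nash equilibria are (Passive, Aggressive) and (Withdraw, Moderate).

Mark each player's best response to every combination of opponents' strategies; a profile where every player is best-responding is a pure Nash equilibrium.
Incumbent against Aggressive: payoffs 4, -4, 5, 2, 3 → best response Passive.
Incumbent against Moderate: payoffs -4, -1, -3, 3, 5 → best response Withdraw.
Incumbent against Passive: payoffs 2, -3, -2, 4, -5 → best response Accommodate.
Incumbent against Accommodate: payoffs 2, -4, 3, 0, -1 → best response Passive.
Entrant against Aggressive: payoffs -4, 5, 4, -1 → best response Moderate.
Entrant against Moderate: payoffs -3, 2, -4, 5 → best response Accommodate.
Entrant against Passive: payoffs 3, 2, -1, -4 → best response Aggressive.
Entrant against Accommodate: payoffs 3, 0, 2, 4 → best response Accommodate.
Entrant against Withdraw: payoffs 3, 5, -5, 0 → best response Moderate.
Mutual best responses: (Passive, Aggressive); (Withdraw, Moderate).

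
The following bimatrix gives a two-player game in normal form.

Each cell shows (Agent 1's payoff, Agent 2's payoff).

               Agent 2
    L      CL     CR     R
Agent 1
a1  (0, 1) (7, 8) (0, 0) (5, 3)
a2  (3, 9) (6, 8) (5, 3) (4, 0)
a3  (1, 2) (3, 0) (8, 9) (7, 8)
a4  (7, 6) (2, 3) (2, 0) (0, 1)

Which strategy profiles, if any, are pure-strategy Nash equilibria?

(a1, L): Agent 1 can switch to a2 (0 → 3). Not NE.
(a1, CL): Agent 1 gets 7, best alternative 6; Agent 2 gets 8, best alternative 3. No profitable deviation — NE.
(a1, CR): Agent 1 can switch to a2 (0 → 5). Not NE.
(a1, R): Agent 1 can switch to a3 (5 → 7). Not NE.
(a2, L): Agent 1 can switch to a4 (3 → 7). Not NE.
(a2, CL): Agent 1 can switch to a1 (6 → 7). Not NE.
(a2, CR): Agent 1 can switch to a3 (5 → 8). Not NE.
(a2, R): Agent 1 can switch to a1 (4 → 5). Not NE.
(a3, L): Agent 1 can switch to a2 (1 → 3). Not NE.
(a3, CL): Agent 1 can switch to a1 (3 → 7). Not NE.
(a3, CR): Agent 1 gets 8, best alternative 5; Agent 2 gets 9, best alternative 8. No profitable deviation — NE.
(a3, R): Agent 2 can switch to CR (8 → 9). Not NE.
(a4, L): Agent 1 gets 7, best alternative 3; Agent 2 gets 6, best alternative 3. No profitable deviation — NE.
(The remaining 3 profiles each have a profitable deviation by the same check.)

Pure-strategy Nash equilibria: (a1, CL); (a3, CR); (a4, L)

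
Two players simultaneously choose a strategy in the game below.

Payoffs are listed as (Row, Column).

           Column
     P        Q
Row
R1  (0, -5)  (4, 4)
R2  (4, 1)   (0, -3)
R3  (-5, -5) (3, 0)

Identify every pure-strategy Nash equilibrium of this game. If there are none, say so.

(R1, P): Row can switch to R2 (0 → 4). Not NE.
(R1, Q): Row gets 4, best alternative 3; Column gets 4, best alternative -5. No profitable deviation — NE.
(R2, P): Row gets 4, best alternative 0; Column gets 1, best alternative -3. No profitable deviation — NE.
(R2, Q): Row can switch to R1 (0 → 4). Not NE.
(R3, P): Row can switch to R1 (-5 → 0). Not NE.
(R3, Q): Row can switch to R1 (3 → 4). Not NE.

Pure-strategy Nash equilibria: (R1, Q), (R2, P)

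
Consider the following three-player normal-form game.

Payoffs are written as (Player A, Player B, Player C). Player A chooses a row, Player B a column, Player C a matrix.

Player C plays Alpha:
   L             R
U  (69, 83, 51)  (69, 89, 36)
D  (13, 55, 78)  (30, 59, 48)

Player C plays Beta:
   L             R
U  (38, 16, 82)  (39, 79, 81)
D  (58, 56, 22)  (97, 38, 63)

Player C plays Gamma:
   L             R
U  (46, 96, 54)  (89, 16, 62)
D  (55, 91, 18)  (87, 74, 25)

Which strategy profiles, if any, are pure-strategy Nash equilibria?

Player A against (L, Alpha): payoffs 69, 13 → best response U.
Player A against (L, Beta): payoffs 38, 58 → best response D.
Player A against (L, Gamma): payoffs 46, 55 → best response D.
Player A against (R, Alpha): payoffs 69, 30 → best response U.
Player A against (R, Beta): payoffs 39, 97 → best response D.
Player A against (R, Gamma): payoffs 89, 87 → best response U.
Player B against (U, Alpha): payoffs 83, 89 → best response R.
Player B against (U, Beta): payoffs 16, 79 → best response R.
Player B against (U, Gamma): payoffs 96, 16 → best response L.
Player B against (D, Alpha): payoffs 55, 59 → best response R.
Player B against (D, Beta): payoffs 56, 38 → best response L.
Player B against (D, Gamma): payoffs 91, 74 → best response L.
Player C against (U, L): payoffs 51, 82, 54 → best response Beta.
Player C against (U, R): payoffs 36, 81, 62 → best response Beta.
Player C against (D, L): payoffs 78, 22, 18 → best response Alpha.
Player C against (D, R): payoffs 48, 63, 25 → best response Beta.
No profile is a mutual best response for all players.

No pure-strategy Nash equilibrium.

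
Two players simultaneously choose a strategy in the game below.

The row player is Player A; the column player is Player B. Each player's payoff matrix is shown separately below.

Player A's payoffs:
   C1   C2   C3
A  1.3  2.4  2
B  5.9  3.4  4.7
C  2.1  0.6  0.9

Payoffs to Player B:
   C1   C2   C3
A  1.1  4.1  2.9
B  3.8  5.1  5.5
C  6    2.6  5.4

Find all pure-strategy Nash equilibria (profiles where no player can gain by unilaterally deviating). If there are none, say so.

Check each profile: it is a Nash equilibrium iff no player can strictly gain by switching unilaterally.
(A, C1): Player A can switch to B (1.3 → 5.9). Not NE.
(A, C2): Player A can switch to B (2.4 → 3.4). Not NE.
(A, C3): Player A can switch to B (2 → 4.7). Not NE.
(B, C1): Player B can switch to C2 (3.8 → 5.1). Not NE.
(B, C2): Player B can switch to C3 (5.1 → 5.5). Not NE.
(B, C3): Player A gets 4.7, best alternative 2; Player B gets 5.5, best alternative 5.1. No profitable deviation — NE.
(C, C1): Player A can switch to B (2.1 → 5.9). Not NE.
(C, C2): Player A can switch to A (0.6 → 2.4). Not NE.
(C, C3): Player A can switch to A (0.9 → 2). Not NE.

Pure NE: (B, C3)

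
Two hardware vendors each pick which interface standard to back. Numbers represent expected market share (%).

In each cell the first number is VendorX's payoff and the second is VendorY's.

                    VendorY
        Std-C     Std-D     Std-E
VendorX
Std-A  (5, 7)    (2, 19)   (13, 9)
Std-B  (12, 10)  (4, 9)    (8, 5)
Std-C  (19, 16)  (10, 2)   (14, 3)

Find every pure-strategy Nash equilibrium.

(Std-C, Std-C)

Check each profile: it is a Nash equilibrium iff no player can strictly gain by switching unilaterally.
(Std-A, Std-C): VendorX can switch to Std-B (5 → 12). Not NE.
(Std-A, Std-D): VendorX can switch to Std-B (2 → 4). Not NE.
(Std-A, Std-E): VendorX can switch to Std-C (13 → 14). Not NE.
(Std-B, Std-C): VendorX can switch to Std-C (12 → 19). Not NE.
(Std-B, Std-D): VendorX can switch to Std-C (4 → 10). Not NE.
(Std-B, Std-E): VendorX can switch to Std-A (8 → 13). Not NE.
(Std-C, Std-C): VendorX gets 19, best alternative 12; VendorY gets 16, best alternative 3. No profitable deviation — NE.
(Std-C, Std-D): VendorY can switch to Std-C (2 → 16). Not NE.
(Std-C, Std-E): VendorY can switch to Std-C (3 → 16). Not NE.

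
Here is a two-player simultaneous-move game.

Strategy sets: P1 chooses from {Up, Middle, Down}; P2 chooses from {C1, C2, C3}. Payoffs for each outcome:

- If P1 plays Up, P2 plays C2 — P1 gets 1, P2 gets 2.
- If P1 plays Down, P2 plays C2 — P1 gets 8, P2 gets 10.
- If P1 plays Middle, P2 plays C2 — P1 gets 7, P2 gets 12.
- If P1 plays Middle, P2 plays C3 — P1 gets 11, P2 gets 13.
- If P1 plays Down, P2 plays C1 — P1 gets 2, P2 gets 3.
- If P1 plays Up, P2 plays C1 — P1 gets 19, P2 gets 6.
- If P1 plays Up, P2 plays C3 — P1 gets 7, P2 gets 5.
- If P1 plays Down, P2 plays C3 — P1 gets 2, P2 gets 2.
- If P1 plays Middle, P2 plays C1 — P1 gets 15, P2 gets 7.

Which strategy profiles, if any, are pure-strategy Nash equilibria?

Mark each player's best response to every combination of opponents' strategies; a profile where every player is best-responding is a pure Nash equilibrium.
P1 against C1: payoffs 19, 15, 2 → best response Up.
P1 against C2: payoffs 1, 7, 8 → best response Down.
P1 against C3: payoffs 7, 11, 2 → best response Middle.
P2 against Up: payoffs 6, 2, 5 → best response C1.
P2 against Middle: payoffs 7, 12, 13 → best response C3.
P2 against Down: payoffs 3, 10, 2 → best response C2.
Mutual best responses: (Up, C1); (Middle, C3); (Down, C2).

Pure-strategy Nash equilibria: (Up, C1) and (Middle, C3) and (Down, C2)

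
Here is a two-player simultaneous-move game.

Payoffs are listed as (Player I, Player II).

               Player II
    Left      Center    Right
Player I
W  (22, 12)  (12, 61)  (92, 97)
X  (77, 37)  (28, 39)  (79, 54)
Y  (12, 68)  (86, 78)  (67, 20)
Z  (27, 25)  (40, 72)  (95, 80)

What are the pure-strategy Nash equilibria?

(Y, Center), (Z, Right)

(W, Left): Player I can switch to X (22 → 77). Not NE.
(W, Center): Player I can switch to X (12 → 28). Not NE.
(W, Right): Player I can switch to Z (92 → 95). Not NE.
(X, Left): Player II can switch to Center (37 → 39). Not NE.
(X, Center): Player I can switch to Y (28 → 86). Not NE.
(X, Right): Player I can switch to W (79 → 92). Not NE.
(Y, Left): Player I can switch to W (12 → 22). Not NE.
(Y, Center): Player I gets 86, best alternative 40; Player II gets 78, best alternative 68. No profitable deviation — NE.
(Y, Right): Player I can switch to W (67 → 92). Not NE.
(Z, Right): Player I gets 95, best alternative 92; Player II gets 80, best alternative 72. No profitable deviation — NE.
(The remaining 2 profiles each have a profitable deviation by the same check.)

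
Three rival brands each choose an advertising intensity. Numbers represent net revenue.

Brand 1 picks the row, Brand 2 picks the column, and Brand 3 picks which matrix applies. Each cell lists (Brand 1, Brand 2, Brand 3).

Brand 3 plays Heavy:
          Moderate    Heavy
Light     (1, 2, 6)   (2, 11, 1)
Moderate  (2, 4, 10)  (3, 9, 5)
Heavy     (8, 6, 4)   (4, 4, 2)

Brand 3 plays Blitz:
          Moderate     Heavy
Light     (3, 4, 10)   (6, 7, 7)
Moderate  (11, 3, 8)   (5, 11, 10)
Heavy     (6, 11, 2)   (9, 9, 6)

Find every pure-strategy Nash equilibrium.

(Heavy, Moderate, Heavy)

Brand 1 against (Moderate, Heavy): payoffs 1, 2, 8 → best response Heavy.
Brand 1 against (Moderate, Blitz): payoffs 3, 11, 6 → best response Moderate.
Brand 1 against (Heavy, Heavy): payoffs 2, 3, 4 → best response Heavy.
Brand 1 against (Heavy, Blitz): payoffs 6, 5, 9 → best response Heavy.
Brand 2 against (Light, Heavy): payoffs 2, 11 → best response Heavy.
Brand 2 against (Light, Blitz): payoffs 4, 7 → best response Heavy.
Brand 2 against (Moderate, Heavy): payoffs 4, 9 → best response Heavy.
Brand 2 against (Moderate, Blitz): payoffs 3, 11 → best response Heavy.
Brand 2 against (Heavy, Heavy): payoffs 6, 4 → best response Moderate.
Brand 2 against (Heavy, Blitz): payoffs 11, 9 → best response Moderate.
Brand 3 against (Light, Moderate): payoffs 6, 10 → best response Blitz.
Brand 3 against (Light, Heavy): payoffs 1, 7 → best response Blitz.
Brand 3 against (Moderate, Moderate): payoffs 10, 8 → best response Heavy.
Brand 3 against (Moderate, Heavy): payoffs 5, 10 → best response Blitz.
Brand 3 against (Heavy, Moderate): payoffs 4, 2 → best response Heavy.
Brand 3 against (Heavy, Heavy): payoffs 2, 6 → best response Blitz.
Mutual best responses: (Heavy, Moderate, Heavy).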